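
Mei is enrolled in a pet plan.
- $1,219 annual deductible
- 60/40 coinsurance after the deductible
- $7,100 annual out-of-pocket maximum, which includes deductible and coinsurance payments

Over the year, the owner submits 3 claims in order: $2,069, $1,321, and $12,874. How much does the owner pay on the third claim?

$5,012.60

#1 ($2,069): $1,219 to deductible, leaving $850; owner's 40% is $340. Owner pays $1,559; OOP now $1,559.
#2 ($1,321): deductible already satisfied, so owner's share is 40% × $1,321 = $528.40. Owner owes $528.40 (running OOP $2,087.40).
#3 ($12,874): deductible already satisfied, so owner's share is 40% × $12,874 = $5,149.60. That would push OOP to $7,237, over the $7,100 cap, so owner pays $7,100 − $2,087.40 = $5,012.60.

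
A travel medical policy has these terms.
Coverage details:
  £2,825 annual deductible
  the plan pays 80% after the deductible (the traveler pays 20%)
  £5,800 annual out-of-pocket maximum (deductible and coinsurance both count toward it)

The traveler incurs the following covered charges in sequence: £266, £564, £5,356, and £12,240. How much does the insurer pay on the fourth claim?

#1 (£266): entire amount goes to the deductible. Traveler pays £266; OOP now £266. Insurer: £266 − £266 = £0.
#2 (£564): entire amount goes to the deductible. Traveler owes £564 (running OOP £830). Plan pays £564 − £564 = £0.
#3 (£5,356): deductible takes £1,995, £3,361 remains; coinsurance £3,361 × 20% = £672.20. Traveler pays £2,667.20; OOP now £3,497.20. Plan pays £5,356 − £2,667.20 = £2,688.80.
#4 (£12,240): deductible already satisfied, so traveler's share is 20% × £12,240 = £2,448. OOP would hit £5,945.20 > £5,800, so the cap limits the traveler to £5,800 − £3,497.20 = £2,302.80. Insurer: £12,240 − £2,302.80 = £9,937.20.

£9,937.20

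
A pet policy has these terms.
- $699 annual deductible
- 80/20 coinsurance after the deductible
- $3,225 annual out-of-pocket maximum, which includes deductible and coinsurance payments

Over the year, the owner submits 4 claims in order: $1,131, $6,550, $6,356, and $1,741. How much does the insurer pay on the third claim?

$5,226.40

Bill 1, $1,131: $699 to deductible, leaving $432; 20% of $432 = $86.40. Cost to owner: $785.40. OOP to date $785.40. Plan pays $1,131 − $785.40 = $345.60.
Bill 2, $6,550: deductible already satisfied, so owner's share is 20% × $6,550 = $1,310. Owner owes $1,310 (running OOP $2,095.40). Plan pays $6,550 − $1,310 = $5,240.
Bill 3, $6,356: 20% coinsurance on $6,356 = $1,271.20. OOP would hit $3,366.60 > $3,225, so the cap limits the owner to $3,225 − $2,095.40 = $1,129.60. Insurer: $6,356 − $1,129.60 = $5,226.40.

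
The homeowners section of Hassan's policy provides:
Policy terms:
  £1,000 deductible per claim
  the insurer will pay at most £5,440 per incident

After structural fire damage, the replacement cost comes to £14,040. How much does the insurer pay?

£5,440

After the deductible, £14,040 − £1,000 = £13,040 remains.
Since £13,040 > £5,440, the payout is capped at £5,440.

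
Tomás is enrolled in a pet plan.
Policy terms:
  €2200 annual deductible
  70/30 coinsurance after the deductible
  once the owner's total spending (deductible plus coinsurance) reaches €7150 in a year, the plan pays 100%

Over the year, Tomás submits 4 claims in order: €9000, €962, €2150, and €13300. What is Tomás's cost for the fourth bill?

€1976.40

#1 (€9000): €2200 to deductible, leaving €6800; 30% of €6800 = €2040. Owner owes €4240 (running OOP €4240).
#2 (€962): 30% coinsurance on €962 = €288.60. Owner pays €288.60; OOP now €4528.60.
#3 (€2150): deductible already satisfied, so owner's share is 30% × €2150 = €645. Cost to owner: €645. OOP to date €5173.60.
#4 (€13300): 30% coinsurance on €13300 = €3990. OOP would hit €9163.60 > €7150, so the cap limits the owner to €7150 − €5173.60 = €1976.40.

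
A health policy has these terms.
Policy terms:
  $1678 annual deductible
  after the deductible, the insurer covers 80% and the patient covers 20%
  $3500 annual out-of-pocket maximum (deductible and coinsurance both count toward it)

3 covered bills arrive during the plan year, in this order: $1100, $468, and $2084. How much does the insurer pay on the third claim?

$1579.20

Claim 1 ($1100): all of it applies to the deductible. Patient pays $1100; OOP now $1100. Insurer: $1100 − $1100 = $0.
Claim 2 ($468): entire amount goes to the deductible. Patient owes $468 (running OOP $1568). Insurer: $468 − $468 = $0.
Claim 3 ($2084): $110 finishes the deductible; $1974 goes to coinsurance; coinsurance $1974 × 20% = $394.80. Patient pays $504.80; OOP now $2072.80. Plan pays $2084 − $504.80 = $1579.20.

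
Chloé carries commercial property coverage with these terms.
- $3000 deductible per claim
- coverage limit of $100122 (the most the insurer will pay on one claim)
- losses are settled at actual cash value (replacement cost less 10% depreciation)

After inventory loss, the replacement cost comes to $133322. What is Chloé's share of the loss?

$33200

At 10% depreciation, ACV = $133322 − $13332.20 = $119989.80.
Less the $3000 deductible: $119989.80 − $3000 = $116989.80.
The $100122 per-incident cap binds; insurer pays $100122.
Out of pocket: $133322 − $100122 = $33200.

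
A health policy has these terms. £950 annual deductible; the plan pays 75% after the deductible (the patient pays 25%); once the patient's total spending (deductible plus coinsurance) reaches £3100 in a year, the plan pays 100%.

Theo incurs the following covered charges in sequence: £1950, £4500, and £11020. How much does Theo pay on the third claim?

Bill 1, £1950: £950 to deductible, leaving £1000; 25% of £1000 = £250. Patient pays £1200; OOP now £1200.
Bill 2, £4500: deductible met; 25% of £4500 = £1125. Patient owes £1125 (running OOP £2325).
Bill 3, £11020: deductible already satisfied, so patient's share is 25% × £11020 = £2755. That would push OOP to £5080, over the £3100 cap, so patient pays £3100 − £2325 = £775.

£775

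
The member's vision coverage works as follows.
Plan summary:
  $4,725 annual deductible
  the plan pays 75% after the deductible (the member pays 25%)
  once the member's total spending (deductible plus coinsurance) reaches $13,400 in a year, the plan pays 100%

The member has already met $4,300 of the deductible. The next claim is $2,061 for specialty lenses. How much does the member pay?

$834

$4,300 of the $4,725 deductible is already met, leaving $425.
The remaining $1,636 (= $2,061 − $425) moves to coinsurance.
Coinsurance: $1,636 × 25% = $409.
So the member owes $425 + $409 = $834 before any cap.
Total out-of-pocket so far would be $4,300 + $834 = $5,134, below the $13,400 cap — no reduction.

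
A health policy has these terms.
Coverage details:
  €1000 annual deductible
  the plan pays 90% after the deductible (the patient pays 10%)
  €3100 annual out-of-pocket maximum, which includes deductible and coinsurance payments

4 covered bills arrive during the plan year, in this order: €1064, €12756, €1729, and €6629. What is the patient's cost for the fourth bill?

€645.10

Claim 1 — €1064: €1000 finishes the deductible; €64 goes to coinsurance; 10% of €64 = €6.40. Patient owes €1006.40 (running OOP €1006.40).
Claim 2 — €12756: deductible met; 10% of €12756 = €1275.60. Patient owes €1275.60 (running OOP €2282).
Claim 3 — €1729: 10% coinsurance on €1729 = €172.90. Patient pays €172.90; OOP now €2454.90.
Claim 4 — €6629: deductible met; 10% of €6629 = €662.90. OOP would hit €3117.80 > €3100, so the cap limits the patient to €3100 − €2454.90 = €645.10.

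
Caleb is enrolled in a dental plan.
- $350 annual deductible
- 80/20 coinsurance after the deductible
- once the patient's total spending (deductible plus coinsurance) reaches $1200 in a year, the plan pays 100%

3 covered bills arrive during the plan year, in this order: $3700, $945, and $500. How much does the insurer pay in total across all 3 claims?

Claim 1 — $3700: deductible takes $350, $3350 remains; coinsurance $3350 × 20% = $670. Patient owes $1020 (running OOP $1020). Insurer: $3700 − $1020 = $2680.
Claim 2 — $945: deductible already satisfied, so patient's share is 20% × $945 = $189. That would push OOP to $1209, over the $1200 cap, so patient pays $1200 − $1020 = $180. Insurer: $945 − $180 = $765.
Claim 3 — $500: 20% coinsurance on $500 = $100. OOP would hit $1300 > $1200, so the cap limits the patient to $1200 − $1200 = $0. Plan pays $500 − $0 = $500.
Insurer total = bills − patient's total = $5145 − $1200 = $3945.

$3945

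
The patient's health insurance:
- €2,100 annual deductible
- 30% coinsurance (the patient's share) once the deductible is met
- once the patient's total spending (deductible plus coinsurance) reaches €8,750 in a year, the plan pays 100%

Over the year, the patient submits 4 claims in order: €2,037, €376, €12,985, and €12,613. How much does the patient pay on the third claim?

€3,895.50

Bill 1, €2,037: all of it applies to the deductible. Patient owes €2,037 (running OOP €2,037).
Bill 2, €376: €63 to deductible, leaving €313; patient's 30% is €93.90. Patient owes €156.90 (running OOP €2,193.90).
Bill 3, €12,985: deductible met; 30% of €12,985 = €3,895.50. Patient owes €3,895.50 (running OOP €6,089.40).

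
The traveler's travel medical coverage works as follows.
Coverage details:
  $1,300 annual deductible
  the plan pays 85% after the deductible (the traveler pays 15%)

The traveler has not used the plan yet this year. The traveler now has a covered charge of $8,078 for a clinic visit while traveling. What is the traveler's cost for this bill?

The full $1,300 deductible is still open; $1,300 of this bill applies to it.
After the $1,300 deductible portion, $8,078 − $1,300 = $6,778 is subject to coinsurance.
Coinsurance: $6,778 × 15% = $1,016.70.
That puts the traveler's cost at $1,300 + $1,016.70 = $2,316.70.

$2,316.70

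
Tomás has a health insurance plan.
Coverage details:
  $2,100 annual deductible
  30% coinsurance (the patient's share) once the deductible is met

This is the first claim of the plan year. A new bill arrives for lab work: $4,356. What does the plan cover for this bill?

$1,579.20

Nothing has been paid toward the $2,100 deductible, so the first $2,100 of this charge is applied there.
After the $2,100 deductible portion, $4,356 − $2,100 = $2,256 is subject to coinsurance.
Patient's 30% share of $2,256 is $676.80.
So the patient owes $2,100 + $676.80 = $2,776.80.
The insurer covers the remainder: $4,356 − $2,776.80 = $1,579.20.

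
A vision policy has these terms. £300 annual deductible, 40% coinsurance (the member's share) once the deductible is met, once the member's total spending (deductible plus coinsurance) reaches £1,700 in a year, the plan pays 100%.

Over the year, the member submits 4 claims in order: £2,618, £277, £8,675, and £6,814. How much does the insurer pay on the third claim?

£8,313

Claim 1 (£2,618): deductible takes £300, £2,318 remains; 40% of £2,318 = £927.20. Member owes £1,227.20 (running OOP £1,227.20). Insurer: £2,618 − £1,227.20 = £1,390.80.
Claim 2 (£277): deductible already satisfied, so member's share is 40% × £277 = £110.80. Member pays £110.80; OOP now £1,338. Insurer: £277 − £110.80 = £166.20.
Claim 3 (£8,675): deductible met; 40% of £8,675 = £3,470. OOP would hit £4,808 > £1,700, so the cap limits the member to £1,700 − £1,338 = £362. Plan pays £8,675 − £362 = £8,313.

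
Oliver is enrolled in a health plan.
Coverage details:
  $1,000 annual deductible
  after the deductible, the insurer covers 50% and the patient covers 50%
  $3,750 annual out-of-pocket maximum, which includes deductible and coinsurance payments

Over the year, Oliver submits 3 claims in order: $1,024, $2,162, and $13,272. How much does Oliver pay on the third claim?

Claim 1 — $1,024: $1,000 to deductible, leaving $24; patient's 50% is $12. Patient pays $1,012; OOP now $1,012.
Claim 2 — $2,162: 50% coinsurance on $2,162 = $1,081. Patient owes $1,081 (running OOP $2,093).
Claim 3 — $13,272: deductible met; 50% of $13,272 = $6,636. That would push OOP to $8,729, over the $3,750 cap, so patient pays $3,750 − $2,093 = $1,657.

$1,657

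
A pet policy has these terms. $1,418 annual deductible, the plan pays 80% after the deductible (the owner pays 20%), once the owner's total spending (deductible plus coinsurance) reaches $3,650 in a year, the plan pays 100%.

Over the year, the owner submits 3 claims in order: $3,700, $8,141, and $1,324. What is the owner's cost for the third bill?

$147.40

Claim 1 ($3,700): $1,418 finishes the deductible; $2,282 goes to coinsurance; coinsurance $2,282 × 20% = $456.40. Cost to owner: $1,874.40. OOP to date $1,874.40.
Claim 2 ($8,141): deductible already satisfied, so owner's share is 20% × $8,141 = $1,628.20. Owner pays $1,628.20; OOP now $3,502.60.
Claim 3 ($1,324): deductible already satisfied, so owner's share is 20% × $1,324 = $264.80. Adding that to $3,502.60 gives $3,767.40, past the $3,650 cap; owner pays only $3,650 − $3,502.60 = $147.40.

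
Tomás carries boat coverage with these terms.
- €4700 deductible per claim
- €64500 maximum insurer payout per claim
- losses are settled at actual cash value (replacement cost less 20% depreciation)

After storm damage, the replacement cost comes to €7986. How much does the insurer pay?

€1688.80

Actual cash value after 20% depreciation: €7986 × 80% = €6388.80.
After the deductible, €6388.80 − €4700 = €1688.80 remains.
€1688.80 is within the €64500 limit, so the insurer pays €1688.80.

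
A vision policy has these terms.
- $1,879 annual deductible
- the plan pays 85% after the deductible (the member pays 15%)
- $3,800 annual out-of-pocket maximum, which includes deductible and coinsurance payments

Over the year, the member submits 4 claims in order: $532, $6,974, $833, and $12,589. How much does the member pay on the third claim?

$124.95

Claim 1 — $532: entire amount goes to the deductible. Cost to member: $532. OOP to date $532.
Claim 2 — $6,974: $1,347 to deductible, leaving $5,627; 15% of $5,627 = $844.05. Member owes $2,191.05 (running OOP $2,723.05).
Claim 3 — $833: 15% coinsurance on $833 = $124.95. Cost to member: $124.95. OOP to date $2,848.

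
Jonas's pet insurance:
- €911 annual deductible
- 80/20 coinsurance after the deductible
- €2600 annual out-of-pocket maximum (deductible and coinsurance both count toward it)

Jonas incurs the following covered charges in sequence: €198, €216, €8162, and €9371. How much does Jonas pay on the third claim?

Claim 1 — €198: entire amount goes to the deductible. Cost to owner: €198. OOP to date €198.
Claim 2 — €216: fully absorbed by the deductible. Cost to owner: €216. OOP to date €414.
Claim 3 — €8162: deductible takes €497, €7665 remains; 20% of €7665 = €1533. Cost to owner: €2030. OOP to date €2444.

€2030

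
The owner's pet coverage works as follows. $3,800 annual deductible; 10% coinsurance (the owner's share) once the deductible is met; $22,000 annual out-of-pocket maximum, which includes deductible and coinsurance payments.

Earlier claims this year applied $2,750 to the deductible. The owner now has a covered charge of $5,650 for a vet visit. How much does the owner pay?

Remaining deductible: $3,800 − $2,750 = $1,050.
After the $1,050 deductible portion, $5,650 − $1,050 = $4,600 is subject to coinsurance.
Owner's 10% share of $4,600 is $460.
That puts the owner's cost at $1,050 + $460 = $1,510 before any cap.
Year-to-date out-of-pocket becomes $2,750 + $1,510 = $4,260, still under the $22,000 maximum, so no cap applies.

$1,510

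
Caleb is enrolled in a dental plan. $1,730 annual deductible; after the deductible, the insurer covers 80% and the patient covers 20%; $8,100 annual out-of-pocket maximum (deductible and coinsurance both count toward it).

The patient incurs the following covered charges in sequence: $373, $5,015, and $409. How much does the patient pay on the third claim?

Claim 1 — $373: entire amount goes to the deductible. Patient pays $373; OOP now $373.
Claim 2 — $5,015: $1,357 finishes the deductible; $3,658 goes to coinsurance; coinsurance $3,658 × 20% = $731.60. Patient owes $2,088.60 (running OOP $2,461.60).
Claim 3 — $409: 20% coinsurance on $409 = $81.80. Patient pays $81.80; OOP now $2,543.40.

$81.80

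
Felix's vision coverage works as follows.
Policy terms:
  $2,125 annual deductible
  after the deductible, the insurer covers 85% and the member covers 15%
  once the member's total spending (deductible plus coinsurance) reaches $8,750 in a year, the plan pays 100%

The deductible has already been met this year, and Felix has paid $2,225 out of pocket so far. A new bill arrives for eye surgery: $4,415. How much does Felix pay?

The deductible is already satisfied, so the full bill goes to coinsurance.
Coinsurance: $4,415 × 15% = $662.25.
Cumulative spending $2,225 + $662.25 = $2,887.25 stays under the $8,750 maximum.

$662.25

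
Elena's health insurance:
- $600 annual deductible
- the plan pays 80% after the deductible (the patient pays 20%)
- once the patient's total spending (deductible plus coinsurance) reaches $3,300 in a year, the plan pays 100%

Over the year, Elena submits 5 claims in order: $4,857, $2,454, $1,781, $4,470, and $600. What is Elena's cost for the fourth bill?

#1 ($4,857): deductible takes $600, $4,257 remains; patient's 20% is $851.40. Cost to patient: $1,451.40. OOP to date $1,451.40.
#2 ($2,454): 20% coinsurance on $2,454 = $490.80. Patient owes $490.80 (running OOP $1,942.20).
#3 ($1,781): 20% coinsurance on $1,781 = $356.20. Patient pays $356.20; OOP now $2,298.40.
#4 ($4,470): deductible met; 20% of $4,470 = $894. Patient pays $894; OOP now $3,192.40.

$894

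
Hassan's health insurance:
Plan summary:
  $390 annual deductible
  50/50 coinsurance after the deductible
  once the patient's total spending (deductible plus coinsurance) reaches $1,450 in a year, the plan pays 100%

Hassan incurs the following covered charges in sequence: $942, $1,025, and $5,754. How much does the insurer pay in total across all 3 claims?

#1 ($942): $390 finishes the deductible; $552 goes to coinsurance; 50% of $552 = $276. Cost to patient: $666. OOP to date $666. Plan pays $942 − $666 = $276.
#2 ($1,025): deductible met; 50% of $1,025 = $512.50. Patient pays $512.50; OOP now $1,178.50. Plan pays $1,025 − $512.50 = $512.50.
#3 ($5,754): deductible met; 50% of $5,754 = $2,877. That would push OOP to $4,055.50, over the $1,450 cap, so patient pays $1,450 − $1,178.50 = $271.50. Plan pays $5,754 − $271.50 = $5,482.50.
Insurer total = bills − patient's total = $7,721 − $1,450 = $6,271.

$6,271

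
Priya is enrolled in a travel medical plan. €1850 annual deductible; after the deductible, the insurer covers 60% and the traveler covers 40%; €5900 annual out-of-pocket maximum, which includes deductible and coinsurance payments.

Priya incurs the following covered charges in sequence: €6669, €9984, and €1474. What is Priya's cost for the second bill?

€2122.40

#1 (€6669): €1850 to deductible, leaving €4819; 40% of €4819 = €1927.60. Traveler owes €3777.60 (running OOP €3777.60).
#2 (€9984): deductible met; 40% of €9984 = €3993.60. OOP would hit €7771.20 > €5900, so the cap limits the traveler to €5900 − €3777.60 = €2122.40.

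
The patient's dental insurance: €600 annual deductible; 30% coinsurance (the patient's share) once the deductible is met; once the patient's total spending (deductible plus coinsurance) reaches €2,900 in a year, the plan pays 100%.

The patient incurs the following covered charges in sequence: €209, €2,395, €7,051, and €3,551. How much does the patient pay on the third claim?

Claim 1 (€209): fully absorbed by the deductible. Patient owes €209 (running OOP €209).
Claim 2 (€2,395): €391 to deductible, leaving €2,004; patient's 30% is €601.20. Patient owes €992.20 (running OOP €1,201.20).
Claim 3 (€7,051): 30% coinsurance on €7,051 = €2,115.30. That would push OOP to €3,316.50, over the €2,900 cap, so patient pays €2,900 − €1,201.20 = €1,698.80.

€1,698.80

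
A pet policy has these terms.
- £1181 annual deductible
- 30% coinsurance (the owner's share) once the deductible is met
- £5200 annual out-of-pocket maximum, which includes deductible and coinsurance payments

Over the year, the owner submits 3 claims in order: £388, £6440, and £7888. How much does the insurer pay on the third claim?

Claim 1 — £388: entire amount goes to the deductible. Owner owes £388 (running OOP £388). Plan pays £388 − £388 = £0.
Claim 2 — £6440: £793 to deductible, leaving £5647; owner's 30% is £1694.10. Cost to owner: £2487.10. OOP to date £2875.10. Plan pays £6440 − £2487.10 = £3952.90.
Claim 3 — £7888: deductible met; 30% of £7888 = £2366.40. That would push OOP to £5241.50, over the £5200 cap, so owner pays £5200 − £2875.10 = £2324.90. Plan pays £7888 − £2324.90 = £5563.10.

£5563.10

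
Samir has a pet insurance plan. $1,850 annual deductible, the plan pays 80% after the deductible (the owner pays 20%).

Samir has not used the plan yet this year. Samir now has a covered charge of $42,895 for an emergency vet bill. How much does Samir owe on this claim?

$10,059

Deductible not yet touched, so the first $1,850 of the bill goes to the deductible.
After the $1,850 deductible portion, $42,895 − $1,850 = $41,045 is subject to coinsurance.
20% of $41,045 = $8,209 falls to the owner.
So the owner owes $1,850 + $8,209 = $10,059.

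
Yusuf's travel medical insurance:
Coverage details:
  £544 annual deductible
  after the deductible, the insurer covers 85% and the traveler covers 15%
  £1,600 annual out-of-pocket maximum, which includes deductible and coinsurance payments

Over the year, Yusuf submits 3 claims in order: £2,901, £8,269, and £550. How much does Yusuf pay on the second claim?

£702.45

Claim 1 (£2,901): deductible takes £544, £2,357 remains; coinsurance £2,357 × 15% = £353.55. Cost to traveler: £897.55. OOP to date £897.55.
Claim 2 (£8,269): deductible already satisfied, so traveler's share is 15% × £8,269 = £1,240.35. That would push OOP to £2,137.90, over the £1,600 cap, so traveler pays £1,600 − £897.55 = £702.45.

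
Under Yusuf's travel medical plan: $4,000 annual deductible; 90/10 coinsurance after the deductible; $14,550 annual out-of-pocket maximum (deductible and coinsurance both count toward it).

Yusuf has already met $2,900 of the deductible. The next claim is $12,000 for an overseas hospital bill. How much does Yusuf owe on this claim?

$2,190

$2,900 of the $4,000 deductible is already met, leaving $1,100.
The remaining $10,900 (= $12,000 − $1,100) moves to coinsurance.
Traveler's 10% share of $10,900 is $1,090.
So the traveler owes $1,100 + $1,090 = $2,190 before any cap.
Total out-of-pocket so far would be $2,900 + $2,190 = $5,090, below the $14,550 cap — no reduction.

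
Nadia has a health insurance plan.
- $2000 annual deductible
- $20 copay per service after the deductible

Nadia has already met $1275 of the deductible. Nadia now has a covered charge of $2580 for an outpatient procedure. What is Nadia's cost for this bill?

Remaining deductible: $2000 − $1275 = $725.
After the $725 deductible portion, $2580 − $725 = $1855 is subject to the copay.
Copay on this service: $20.
That puts the patient's cost at $725 + $20 = $745.

$745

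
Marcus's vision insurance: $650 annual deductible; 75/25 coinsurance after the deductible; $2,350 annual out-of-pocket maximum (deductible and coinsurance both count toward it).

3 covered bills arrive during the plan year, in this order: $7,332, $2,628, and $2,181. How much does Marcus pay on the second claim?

$29.50

Claim 1 — $7,332: $650 finishes the deductible; $6,682 goes to coinsurance; member's 25% is $1,670.50. Member pays $2,320.50; OOP now $2,320.50.
Claim 2 — $2,628: deductible already satisfied, so member's share is 25% × $2,628 = $657. That would push OOP to $2,977.50, over the $2,350 cap, so member pays $2,350 − $2,320.50 = $29.50.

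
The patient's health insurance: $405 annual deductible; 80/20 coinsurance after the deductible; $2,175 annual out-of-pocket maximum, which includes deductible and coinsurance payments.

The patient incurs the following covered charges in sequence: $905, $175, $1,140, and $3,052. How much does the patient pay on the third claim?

Bill 1, $905: $405 to deductible, leaving $500; coinsurance $500 × 20% = $100. Cost to patient: $505. OOP to date $505.
Bill 2, $175: 20% coinsurance on $175 = $35. Cost to patient: $35. OOP to date $540.
Bill 3, $1,140: deductible already satisfied, so patient's share is 20% × $1,140 = $228. Cost to patient: $228. OOP to date $768.

$228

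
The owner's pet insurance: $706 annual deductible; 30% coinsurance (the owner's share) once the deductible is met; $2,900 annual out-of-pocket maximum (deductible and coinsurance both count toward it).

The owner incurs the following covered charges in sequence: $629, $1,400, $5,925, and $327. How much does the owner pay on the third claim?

Bill 1, $629: all of it applies to the deductible. Owner owes $629 (running OOP $629).
Bill 2, $1,400: $77 finishes the deductible; $1,323 goes to coinsurance; coinsurance $1,323 × 30% = $396.90. Owner owes $473.90 (running OOP $1,102.90).
Bill 3, $5,925: deductible met; 30% of $5,925 = $1,777.50. Cost to owner: $1,777.50. OOP to date $2,880.40.

$1,777.50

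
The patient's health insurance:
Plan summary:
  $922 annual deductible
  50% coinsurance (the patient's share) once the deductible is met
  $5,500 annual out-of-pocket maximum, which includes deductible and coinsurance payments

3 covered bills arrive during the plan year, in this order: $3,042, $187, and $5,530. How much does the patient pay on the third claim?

Bill 1, $3,042: deductible takes $922, $2,120 remains; 50% of $2,120 = $1,060. Patient owes $1,982 (running OOP $1,982).
Bill 2, $187: deductible met; 50% of $187 = $93.50. Cost to patient: $93.50. OOP to date $2,075.50.
Bill 3, $5,530: deductible already satisfied, so patient's share is 50% × $5,530 = $2,765. Cost to patient: $2,765. OOP to date $4,840.50.

$2,765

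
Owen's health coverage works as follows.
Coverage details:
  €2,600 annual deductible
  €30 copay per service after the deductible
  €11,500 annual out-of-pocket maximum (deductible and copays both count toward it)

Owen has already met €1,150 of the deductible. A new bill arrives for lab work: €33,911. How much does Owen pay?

€1,480

Deductible still to meet: €2,600 − €1,150 = €1,450.
That leaves €33,911 − €1,450 = €32,461 for the copay.
Copay on this service: €30.
So the patient owes €1,450 + €30 = €1,480 before any cap.
Cumulative spending €1,150 + €1,480 = €2,630 stays under the €11,500 maximum.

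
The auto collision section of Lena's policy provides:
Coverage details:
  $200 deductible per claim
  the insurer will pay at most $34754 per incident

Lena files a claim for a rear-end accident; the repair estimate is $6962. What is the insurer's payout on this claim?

$6762

After the deductible, $6962 − $200 = $6762 remains.
$6762 ≤ $34754, so the limit doesn't bind; insurer pays $6762.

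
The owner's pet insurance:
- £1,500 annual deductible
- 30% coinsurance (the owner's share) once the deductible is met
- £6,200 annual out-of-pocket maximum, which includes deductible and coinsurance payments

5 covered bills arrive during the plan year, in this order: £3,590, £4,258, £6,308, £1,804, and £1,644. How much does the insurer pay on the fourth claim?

£1,262.80

Claim 1 (£3,590): £1,500 to deductible, leaving £2,090; owner's 30% is £627. Owner pays £2,127; OOP now £2,127. Plan pays £3,590 − £2,127 = £1,463.
Claim 2 (£4,258): deductible met; 30% of £4,258 = £1,277.40. Owner pays £1,277.40; OOP now £3,404.40. Plan pays £4,258 − £1,277.40 = £2,980.60.
Claim 3 (£6,308): deductible met; 30% of £6,308 = £1,892.40. Owner pays £1,892.40; OOP now £5,296.80. Plan pays £6,308 − £1,892.40 = £4,415.60.
Claim 4 (£1,804): 30% coinsurance on £1,804 = £541.20. Owner owes £541.20 (running OOP £5,838). Insurer: £1,804 − £541.20 = £1,262.80.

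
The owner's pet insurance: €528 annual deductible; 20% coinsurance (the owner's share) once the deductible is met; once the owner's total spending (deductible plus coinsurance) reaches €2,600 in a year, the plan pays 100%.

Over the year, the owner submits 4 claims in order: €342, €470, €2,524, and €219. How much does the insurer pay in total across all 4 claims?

Claim 1 — €342: all of it applies to the deductible. Owner owes €342 (running OOP €342). Insurer: €342 − €342 = €0.
Claim 2 — €470: €186 finishes the deductible; €284 goes to coinsurance; coinsurance €284 × 20% = €56.80. Owner pays €242.80; OOP now €584.80. Insurer: €470 − €242.80 = €227.20.
Claim 3 — €2,524: 20% coinsurance on €2,524 = €504.80. Owner owes €504.80 (running OOP €1,089.60). Plan pays €2,524 − €504.80 = €2,019.20.
Claim 4 — €219: deductible met; 20% of €219 = €43.80. Cost to owner: €43.80. OOP to date €1,133.40. Plan pays €219 − €43.80 = €175.20.
Insurer total = bills − owner's total = €3,555 − €1,133.40 = €2,421.60.

€2,421.60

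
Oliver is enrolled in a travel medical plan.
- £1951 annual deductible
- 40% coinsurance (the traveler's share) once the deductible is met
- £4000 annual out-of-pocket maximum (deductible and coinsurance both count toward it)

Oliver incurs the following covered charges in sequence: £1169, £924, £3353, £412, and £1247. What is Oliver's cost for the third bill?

Claim 1 — £1169: entire amount goes to the deductible. Traveler owes £1169 (running OOP £1169).
Claim 2 — £924: deductible takes £782, £142 remains; traveler's 40% is £56.80. Cost to traveler: £838.80. OOP to date £2007.80.
Claim 3 — £3353: deductible met; 40% of £3353 = £1341.20. Traveler pays £1341.20; OOP now £3349.

£1341.20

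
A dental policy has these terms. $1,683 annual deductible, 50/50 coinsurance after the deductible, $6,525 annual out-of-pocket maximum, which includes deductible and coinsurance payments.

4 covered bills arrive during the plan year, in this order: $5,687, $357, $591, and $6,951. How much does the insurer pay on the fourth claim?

$4,585

#1 ($5,687): $1,683 to deductible, leaving $4,004; 50% of $4,004 = $2,002. Cost to patient: $3,685. OOP to date $3,685. Insurer: $5,687 − $3,685 = $2,002.
#2 ($357): 50% coinsurance on $357 = $178.50. Patient owes $178.50 (running OOP $3,863.50). Insurer: $357 − $178.50 = $178.50.
#3 ($591): deductible met; 50% of $591 = $295.50. Patient pays $295.50; OOP now $4,159. Insurer: $591 − $295.50 = $295.50.
#4 ($6,951): deductible met; 50% of $6,951 = $3,475.50. Adding that to $4,159 gives $7,634.50, past the $6,525 cap; patient pays only $6,525 − $4,159 = $2,366. Plan pays $6,951 − $2,366 = $4,585.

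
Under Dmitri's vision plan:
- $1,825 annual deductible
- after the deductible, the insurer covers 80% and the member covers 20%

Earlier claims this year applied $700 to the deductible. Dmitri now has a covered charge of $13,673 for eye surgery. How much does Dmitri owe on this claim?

$3,634.60

Remaining deductible: $1,825 − $700 = $1,125.
The remaining $12,548 (= $13,673 − $1,125) moves to coinsurance.
20% of $12,548 = $2,509.60 falls to the member.
That puts the member's cost at $1,125 + $2,509.60 = $3,634.60.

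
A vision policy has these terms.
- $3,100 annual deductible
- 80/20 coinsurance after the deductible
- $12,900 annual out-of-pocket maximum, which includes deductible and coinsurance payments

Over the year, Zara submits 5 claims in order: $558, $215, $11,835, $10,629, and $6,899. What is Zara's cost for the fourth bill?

Bill 1, $558: all of it applies to the deductible. Member pays $558; OOP now $558.
Bill 2, $215: entire amount goes to the deductible. Member owes $215 (running OOP $773).
Bill 3, $11,835: $2,327 finishes the deductible; $9,508 goes to coinsurance; coinsurance $9,508 × 20% = $1,901.60. Member owes $4,228.60 (running OOP $5,001.60).
Bill 4, $10,629: 20% coinsurance on $10,629 = $2,125.80. Member owes $2,125.80 (running OOP $7,127.40).

$2,125.80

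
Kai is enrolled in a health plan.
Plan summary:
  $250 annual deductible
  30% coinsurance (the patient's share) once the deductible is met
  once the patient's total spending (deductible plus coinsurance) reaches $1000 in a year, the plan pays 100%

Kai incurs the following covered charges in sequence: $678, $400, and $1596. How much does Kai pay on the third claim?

$478.80

#1 ($678): $250 to deductible, leaving $428; 30% of $428 = $128.40. Cost to patient: $378.40. OOP to date $378.40.
#2 ($400): 30% coinsurance on $400 = $120. Patient owes $120 (running OOP $498.40).
#3 ($1596): deductible met; 30% of $1596 = $478.80. Cost to patient: $478.80. OOP to date $977.20.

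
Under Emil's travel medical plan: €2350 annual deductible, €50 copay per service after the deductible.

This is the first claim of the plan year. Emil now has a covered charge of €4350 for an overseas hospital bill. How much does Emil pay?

€2400

Deductible not yet touched, so the first €2350 of the bill goes to the deductible.
That leaves €4350 − €2350 = €2000 for the copay.
Copay on this service: €50.
So the traveler owes €2350 + €50 = €2400.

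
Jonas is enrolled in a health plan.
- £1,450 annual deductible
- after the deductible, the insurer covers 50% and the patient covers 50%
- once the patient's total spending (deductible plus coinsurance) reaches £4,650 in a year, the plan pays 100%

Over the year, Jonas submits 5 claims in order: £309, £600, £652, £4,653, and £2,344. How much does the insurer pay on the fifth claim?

£1,526

Claim 1 — £309: entire amount goes to the deductible. Cost to patient: £309. OOP to date £309. Insurer: £309 − £309 = £0.
Claim 2 — £600: all of it applies to the deductible. Cost to patient: £600. OOP to date £909. Plan pays £600 − £600 = £0.
Claim 3 — £652: £541 to deductible, leaving £111; coinsurance £111 × 50% = £55.50. Patient pays £596.50; OOP now £1,505.50. Plan pays £652 − £596.50 = £55.50.
Claim 4 — £4,653: 50% coinsurance on £4,653 = £2,326.50. Cost to patient: £2,326.50. OOP to date £3,832. Plan pays £4,653 − £2,326.50 = £2,326.50.
Claim 5 — £2,344: deductible already satisfied, so patient's share is 50% × £2,344 = £1,172. OOP would hit £5,004 > £4,650, so the cap limits the patient to £4,650 − £3,832 = £818. Plan pays £2,344 − £818 = £1,526.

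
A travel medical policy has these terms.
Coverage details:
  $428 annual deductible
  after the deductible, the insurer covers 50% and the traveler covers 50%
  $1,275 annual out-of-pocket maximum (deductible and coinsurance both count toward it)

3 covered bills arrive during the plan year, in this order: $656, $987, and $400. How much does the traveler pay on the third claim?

Claim 1 ($656): $428 finishes the deductible; $228 goes to coinsurance; 50% of $228 = $114. Cost to traveler: $542. OOP to date $542.
Claim 2 ($987): deductible already satisfied, so traveler's share is 50% × $987 = $493.50. Cost to traveler: $493.50. OOP to date $1,035.50.
Claim 3 ($400): deductible already satisfied, so traveler's share is 50% × $400 = $200. Traveler pays $200; OOP now $1,235.50.

$200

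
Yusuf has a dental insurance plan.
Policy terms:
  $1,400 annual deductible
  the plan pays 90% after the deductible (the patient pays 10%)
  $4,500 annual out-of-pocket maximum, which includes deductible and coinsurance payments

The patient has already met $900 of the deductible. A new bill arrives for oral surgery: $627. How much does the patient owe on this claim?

$512.70

Deductible still to meet: $1,400 − $900 = $500.
That leaves $627 − $500 = $127 for coinsurance.
Coinsurance: $127 × 10% = $12.70.
Patient responsibility before any cap: $500 + $12.70 = $512.70.
Year-to-date out-of-pocket becomes $900 + $512.70 = $1,412.70, still under the $4,500 maximum, so no cap applies.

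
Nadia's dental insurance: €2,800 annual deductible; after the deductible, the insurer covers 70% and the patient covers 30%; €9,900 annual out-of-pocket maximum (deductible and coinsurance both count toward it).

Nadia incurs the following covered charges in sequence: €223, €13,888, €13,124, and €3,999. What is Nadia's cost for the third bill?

€3,706.70

Claim 1 — €223: all of it applies to the deductible. Patient owes €223 (running OOP €223).
Claim 2 — €13,888: €2,577 finishes the deductible; €11,311 goes to coinsurance; 30% of €11,311 = €3,393.30. Patient owes €5,970.30 (running OOP €6,193.30).
Claim 3 — €13,124: deductible met; 30% of €13,124 = €3,937.20. Adding that to €6,193.30 gives €10,130.50, past the €9,900 cap; patient pays only €9,900 − €6,193.30 = €3,706.70.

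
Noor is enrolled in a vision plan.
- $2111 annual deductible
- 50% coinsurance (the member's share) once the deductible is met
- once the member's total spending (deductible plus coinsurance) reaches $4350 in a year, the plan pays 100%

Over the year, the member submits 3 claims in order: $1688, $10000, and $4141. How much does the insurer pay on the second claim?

Claim 1 — $1688: all of it applies to the deductible. Cost to member: $1688. OOP to date $1688. Insurer: $1688 − $1688 = $0.
Claim 2 — $10000: deductible takes $423, $9577 remains; 50% of $9577 = $4788.50. Together that's $423 + $4788.50 = $5211.50. Adding that to $1688 gives $6899.50, past the $4350 cap; member pays only $4350 − $1688 = $2662. Plan pays $10000 − $2662 = $7338.

$7338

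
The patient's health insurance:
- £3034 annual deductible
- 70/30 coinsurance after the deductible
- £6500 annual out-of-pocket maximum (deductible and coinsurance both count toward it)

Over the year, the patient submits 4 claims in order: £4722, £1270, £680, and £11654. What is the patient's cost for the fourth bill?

£2374.60

Claim 1 — £4722: £3034 finishes the deductible; £1688 goes to coinsurance; patient's 30% is £506.40. Patient pays £3540.40; OOP now £3540.40.
Claim 2 — £1270: 30% coinsurance on £1270 = £381. Patient owes £381 (running OOP £3921.40).
Claim 3 — £680: 30% coinsurance on £680 = £204. Patient owes £204 (running OOP £4125.40).
Claim 4 — £11654: deductible already satisfied, so patient's share is 30% × £11654 = £3496.20. Adding that to £4125.40 gives £7621.60, past the £6500 cap; patient pays only £6500 − £4125.40 = £2374.60.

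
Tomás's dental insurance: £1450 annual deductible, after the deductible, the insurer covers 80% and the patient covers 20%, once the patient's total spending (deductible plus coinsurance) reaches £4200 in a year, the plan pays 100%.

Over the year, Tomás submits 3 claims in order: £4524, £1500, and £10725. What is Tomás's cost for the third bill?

#1 (£4524): £1450 to deductible, leaving £3074; coinsurance £3074 × 20% = £614.80. Patient pays £2064.80; OOP now £2064.80.
#2 (£1500): deductible already satisfied, so patient's share is 20% × £1500 = £300. Patient owes £300 (running OOP £2364.80).
#3 (£10725): deductible already satisfied, so patient's share is 20% × £10725 = £2145. That would push OOP to £4509.80, over the £4200 cap, so patient pays £4200 − £2364.80 = £1835.20.

£1835.20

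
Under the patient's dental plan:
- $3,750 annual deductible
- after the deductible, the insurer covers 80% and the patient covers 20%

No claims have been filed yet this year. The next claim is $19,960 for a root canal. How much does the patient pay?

$6,992

Deductible not yet touched, so the first $3,750 of the bill goes to the deductible.
After the $3,750 deductible portion, $19,960 − $3,750 = $16,210 is subject to coinsurance.
20% of $16,210 = $3,242 falls to the patient.
Patient responsibility: $3,750 + $3,242 = $6,992.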